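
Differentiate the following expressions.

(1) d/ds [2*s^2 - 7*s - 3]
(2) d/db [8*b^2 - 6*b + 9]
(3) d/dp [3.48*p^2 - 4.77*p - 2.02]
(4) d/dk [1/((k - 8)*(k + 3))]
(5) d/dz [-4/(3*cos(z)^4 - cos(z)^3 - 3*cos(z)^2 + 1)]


(1) = 4*s - 7
(2) = 16*b - 6
(3) = 6.96*p - 4.77
(4) = (5 - 2*k)/(k^4 - 10*k^3 - 23*k^2 + 240*k + 576)
(5) = 12*(cos(z) - 2*cos(2*z))*sin(z)*cos(z)/(3*cos(z)^4 - cos(z)^3 - 3*cos(z)^2 + 1)^2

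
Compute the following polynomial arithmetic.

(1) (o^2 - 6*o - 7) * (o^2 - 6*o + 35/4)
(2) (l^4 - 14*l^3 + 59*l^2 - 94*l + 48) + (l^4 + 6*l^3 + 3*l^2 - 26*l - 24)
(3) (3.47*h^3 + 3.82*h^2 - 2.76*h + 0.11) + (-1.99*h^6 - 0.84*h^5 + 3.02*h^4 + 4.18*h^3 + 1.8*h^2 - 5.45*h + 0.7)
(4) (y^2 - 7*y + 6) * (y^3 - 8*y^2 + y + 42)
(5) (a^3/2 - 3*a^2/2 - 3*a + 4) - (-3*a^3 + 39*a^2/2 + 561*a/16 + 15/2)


(1) = o^4 - 12*o^3 + 151*o^2/4 - 21*o/2 - 245/4
(2) = 2*l^4 - 8*l^3 + 62*l^2 - 120*l + 24
(3) = -1.99*h^6 - 0.84*h^5 + 3.02*h^4 + 7.65*h^3 + 5.62*h^2 - 8.21*h + 0.81
(4) = y^5 - 15*y^4 + 63*y^3 - 13*y^2 - 288*y + 252
(5) = 7*a^3/2 - 21*a^2 - 609*a/16 - 7/2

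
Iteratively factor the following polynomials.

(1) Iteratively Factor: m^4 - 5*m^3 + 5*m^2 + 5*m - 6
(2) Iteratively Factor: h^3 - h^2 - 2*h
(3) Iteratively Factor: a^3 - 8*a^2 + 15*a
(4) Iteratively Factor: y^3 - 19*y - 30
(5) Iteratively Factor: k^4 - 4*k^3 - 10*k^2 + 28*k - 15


(1) = (m - 3)*(m^3 - 2*m^2 - m + 2) = (m - 3)*(m - 1)*(m^2 - m - 2) = (m - 3)*(m - 1)*(m + 1)*(m - 2)
(2) = (h - 2)*(h^2 + h) = (h - 2)*(h + 1)*(h)
(3) = (a)*(a^2 - 8*a + 15) = a*(a - 3)*(a - 5)
(4) = (y + 3)*(y^2 - 3*y - 10) = (y + 2)*(y + 3)*(y - 5)
(5) = (k - 1)*(k^3 - 3*k^2 - 13*k + 15) = (k - 1)*(k + 3)*(k^2 - 6*k + 5) = (k - 1)^2*(k + 3)*(k - 5)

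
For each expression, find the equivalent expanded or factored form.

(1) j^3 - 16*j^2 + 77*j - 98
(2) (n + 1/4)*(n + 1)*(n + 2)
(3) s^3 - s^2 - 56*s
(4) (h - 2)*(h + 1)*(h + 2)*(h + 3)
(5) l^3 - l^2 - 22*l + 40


(1) = (j - 7)^2*(j - 2)
(2) = n^3 + 13*n^2/4 + 11*n/4 + 1/2
(3) = s*(s - 8)*(s + 7)
(4) = h^4 + 4*h^3 - h^2 - 16*h - 12
(5) = (l - 4)*(l - 2)*(l + 5)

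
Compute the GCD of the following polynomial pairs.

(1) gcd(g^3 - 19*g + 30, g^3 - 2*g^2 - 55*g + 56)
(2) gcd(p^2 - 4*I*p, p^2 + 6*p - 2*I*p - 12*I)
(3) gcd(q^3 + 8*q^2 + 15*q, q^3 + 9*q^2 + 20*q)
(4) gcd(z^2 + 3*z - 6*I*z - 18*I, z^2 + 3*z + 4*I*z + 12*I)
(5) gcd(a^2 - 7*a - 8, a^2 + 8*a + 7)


(1) = 1
(2) = 1
(3) = gcd(q*(q + 3)*(q + 5), q*(q + 4)*(q + 5)) = q^2 + 5*q
(4) = gcd((z + 3)*(z - 6*I), (z + 3)*(z + 4*I)) = z + 3
(5) = a + 1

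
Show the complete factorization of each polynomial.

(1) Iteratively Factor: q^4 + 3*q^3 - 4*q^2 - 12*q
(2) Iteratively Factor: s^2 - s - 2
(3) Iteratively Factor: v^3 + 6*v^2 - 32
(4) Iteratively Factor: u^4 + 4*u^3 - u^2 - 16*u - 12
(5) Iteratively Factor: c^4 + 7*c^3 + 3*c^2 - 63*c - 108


(1) = (q)*(q^3 + 3*q^2 - 4*q - 12) = q*(q + 2)*(q^2 + q - 6) = q*(q + 2)*(q + 3)*(q - 2)
(2) = (s + 1)*(s - 2)
(3) = (v - 2)*(v^2 + 8*v + 16) = (v - 2)*(v + 4)*(v + 4)
(4) = (u + 3)*(u^3 + u^2 - 4*u - 4) = (u + 2)*(u + 3)*(u^2 - u - 2) = (u - 2)*(u + 2)*(u + 3)*(u + 1)
(5) = (c + 3)*(c^3 + 4*c^2 - 9*c - 36) = (c + 3)*(c + 4)*(c^2 - 9) = (c + 3)^2*(c + 4)*(c - 3)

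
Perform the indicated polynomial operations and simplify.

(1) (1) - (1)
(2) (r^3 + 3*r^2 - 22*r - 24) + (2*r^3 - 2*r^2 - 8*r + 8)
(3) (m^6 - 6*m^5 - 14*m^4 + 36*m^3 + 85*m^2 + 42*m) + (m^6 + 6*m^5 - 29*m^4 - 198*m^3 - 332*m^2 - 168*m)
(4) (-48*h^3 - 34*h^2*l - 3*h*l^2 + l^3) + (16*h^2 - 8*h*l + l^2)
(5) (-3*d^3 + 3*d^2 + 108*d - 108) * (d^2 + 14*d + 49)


(1) = 0
(2) = 3*r^3 + r^2 - 30*r - 16
(3) = 2*m^6 - 43*m^4 - 162*m^3 - 247*m^2 - 126*m
(4) = -48*h^3 - 34*h^2*l + 16*h^2 - 3*h*l^2 - 8*h*l + l^3 + l^2
(5) = -3*d^5 - 39*d^4 + 3*d^3 + 1551*d^2 + 3780*d - 5292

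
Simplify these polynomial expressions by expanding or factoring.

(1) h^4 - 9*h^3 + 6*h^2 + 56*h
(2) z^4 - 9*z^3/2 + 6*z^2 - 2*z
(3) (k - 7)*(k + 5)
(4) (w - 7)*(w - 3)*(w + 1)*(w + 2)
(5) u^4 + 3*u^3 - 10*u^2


(1) = h*(h - 7)*(h - 4)*(h + 2)
(2) = z*(z - 2)^2*(z - 1/2)
(3) = k^2 - 2*k - 35
(4) = w^4 - 7*w^3 - 7*w^2 + 43*w + 42
(5) = u^2*(u - 2)*(u + 5)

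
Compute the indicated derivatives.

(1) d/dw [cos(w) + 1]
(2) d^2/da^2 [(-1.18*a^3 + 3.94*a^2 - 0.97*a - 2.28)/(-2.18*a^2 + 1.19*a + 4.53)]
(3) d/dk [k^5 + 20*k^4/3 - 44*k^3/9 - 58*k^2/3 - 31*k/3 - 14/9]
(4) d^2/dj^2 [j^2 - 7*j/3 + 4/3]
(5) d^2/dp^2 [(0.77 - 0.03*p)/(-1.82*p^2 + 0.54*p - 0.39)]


(1) = -sin(w)
(2) = (15.4253*a^3 - 130.275468*a^2 + 167.274144*a - 120.67341)/(10.360232*a^6 - 16.966068*a^5 - 55.323822*a^4 + 68.825197*a^3 + 114.961887*a^2 - 73.259613*a - 92.959677)
(3) = 5*k^4 + 80*k^3/3 - 44*k^2/3 - 116*k/3 - 31/3
(4) = 2
(5) = ((2.8352 - 0.3276*p)*(1.82*p^2 - 0.54*p + 0.39) + (0.03*p - 0.77)*(3.64*p - 0.54)*(7.28*p - 1.08))/(1.82*p^2 - 0.54*p + 0.39)^3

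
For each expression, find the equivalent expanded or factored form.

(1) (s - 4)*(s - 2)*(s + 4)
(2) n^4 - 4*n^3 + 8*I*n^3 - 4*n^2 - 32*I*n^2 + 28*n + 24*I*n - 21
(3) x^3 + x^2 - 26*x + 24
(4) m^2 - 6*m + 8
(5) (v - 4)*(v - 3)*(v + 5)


(1) = s^3 - 2*s^2 - 16*s + 32
(2) = (n - 3)*(n + 7*I)*(-I*n + 1)*(I*n - I)
(3) = (x - 4)*(x - 1)*(x + 6)
(4) = (m - 4)*(m - 2)
(5) = v^3 - 2*v^2 - 23*v + 60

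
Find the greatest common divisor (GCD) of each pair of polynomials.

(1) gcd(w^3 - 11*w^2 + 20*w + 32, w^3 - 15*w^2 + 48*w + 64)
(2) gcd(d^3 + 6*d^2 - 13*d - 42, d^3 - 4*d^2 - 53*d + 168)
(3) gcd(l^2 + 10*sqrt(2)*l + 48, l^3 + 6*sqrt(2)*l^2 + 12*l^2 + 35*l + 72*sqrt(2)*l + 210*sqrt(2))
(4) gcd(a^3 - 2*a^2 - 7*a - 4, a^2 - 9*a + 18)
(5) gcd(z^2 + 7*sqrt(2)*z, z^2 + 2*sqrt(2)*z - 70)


(1) = gcd((w - 8)*(w - 4)*(w + 1), (w - 8)^2*(w + 1)) = w^2 - 7*w - 8
(2) = gcd((d - 3)*(d + 2)*(d + 7), (d - 8)*(d - 3)*(d + 7)) = d^2 + 4*d - 21
(3) = gcd((l + 4*sqrt(2))*(l + 6*sqrt(2)), (l + 5)*(l + 7)*(l + 6*sqrt(2))) = l + 6*sqrt(2)
(4) = gcd((a - 4)*(a + 1)^2, (a - 6)*(a - 3)) = 1
(5) = z + 7*sqrt(2)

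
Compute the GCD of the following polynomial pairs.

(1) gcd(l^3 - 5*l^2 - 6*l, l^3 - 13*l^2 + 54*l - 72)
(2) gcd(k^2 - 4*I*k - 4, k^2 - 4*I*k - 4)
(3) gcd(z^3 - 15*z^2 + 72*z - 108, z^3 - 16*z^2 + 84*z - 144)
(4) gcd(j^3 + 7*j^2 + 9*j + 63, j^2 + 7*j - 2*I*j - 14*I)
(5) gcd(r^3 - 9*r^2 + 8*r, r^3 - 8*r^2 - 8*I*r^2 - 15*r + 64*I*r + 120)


(1) = gcd(l*(l - 6)*(l + 1), (l - 6)*(l - 4)*(l - 3)) = l - 6
(2) = gcd((k - 2*I)^2, (k - 2*I)^2) = k^2 - 4*I*k - 4
(3) = z^2 - 12*z + 36
(4) = gcd((j + 7)*(j - 3*I)*(j + 3*I), (j + 7)*(j - 2*I)) = j + 7
(5) = r - 8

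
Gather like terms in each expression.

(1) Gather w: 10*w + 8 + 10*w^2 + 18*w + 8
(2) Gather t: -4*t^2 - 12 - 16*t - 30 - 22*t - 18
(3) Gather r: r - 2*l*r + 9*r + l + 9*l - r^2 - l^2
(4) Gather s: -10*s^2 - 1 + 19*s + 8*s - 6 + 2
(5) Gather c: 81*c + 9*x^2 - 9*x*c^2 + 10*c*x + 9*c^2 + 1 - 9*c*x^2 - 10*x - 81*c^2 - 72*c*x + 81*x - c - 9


(1) = 10*w^2 + 28*w + 16
(2) = -4*t^2 - 38*t - 60
(3) = -l^2 + 10*l - r^2 + r*(10 - 2*l)
(4) = -10*s^2 + 27*s - 5
(5) = c^2*(-9*x - 72) + c*(-9*x^2 - 62*x + 80) + 9*x^2 + 71*x - 8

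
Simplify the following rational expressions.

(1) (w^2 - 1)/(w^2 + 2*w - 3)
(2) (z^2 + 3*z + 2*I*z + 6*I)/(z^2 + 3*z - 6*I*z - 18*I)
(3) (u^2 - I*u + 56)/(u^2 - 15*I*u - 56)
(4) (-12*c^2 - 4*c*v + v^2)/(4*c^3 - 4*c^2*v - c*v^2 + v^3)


(1) = (w + 1)/(w + 3)
(2) = (z + 2*I)/(z - 6*I)
(3) = (u + 7*I)/(u - 7*I)
(4) = (-6*c + v)/(2*c^2 - 3*c*v + v^2)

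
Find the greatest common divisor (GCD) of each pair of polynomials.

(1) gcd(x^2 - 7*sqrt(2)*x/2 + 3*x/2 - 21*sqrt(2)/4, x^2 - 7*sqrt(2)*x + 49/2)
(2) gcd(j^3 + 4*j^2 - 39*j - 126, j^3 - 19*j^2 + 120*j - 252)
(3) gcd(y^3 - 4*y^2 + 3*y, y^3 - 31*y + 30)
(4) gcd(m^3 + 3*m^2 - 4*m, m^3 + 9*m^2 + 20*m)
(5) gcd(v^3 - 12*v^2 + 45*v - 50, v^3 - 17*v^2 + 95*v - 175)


(1) = x - 7*sqrt(2)/2
(2) = j - 6
(3) = y - 1
(4) = m^2 + 4*m
(5) = v^2 - 10*v + 25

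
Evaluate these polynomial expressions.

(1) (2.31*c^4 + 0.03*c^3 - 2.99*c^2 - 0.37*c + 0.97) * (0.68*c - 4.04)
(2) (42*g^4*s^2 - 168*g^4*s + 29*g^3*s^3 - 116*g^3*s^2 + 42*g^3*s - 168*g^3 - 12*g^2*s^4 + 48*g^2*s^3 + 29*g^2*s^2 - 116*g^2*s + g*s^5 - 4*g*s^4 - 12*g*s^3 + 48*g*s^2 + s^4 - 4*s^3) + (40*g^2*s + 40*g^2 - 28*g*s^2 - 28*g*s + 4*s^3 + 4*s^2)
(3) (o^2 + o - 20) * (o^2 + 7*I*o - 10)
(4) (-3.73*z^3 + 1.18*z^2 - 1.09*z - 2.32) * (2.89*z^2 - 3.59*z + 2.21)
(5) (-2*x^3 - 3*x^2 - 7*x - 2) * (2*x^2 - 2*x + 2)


(1) = 1.5708*c^5 - 9.312*c^4 - 2.1544*c^3 + 11.828*c^2 + 2.1544*c - 3.9188
(2) = 42*g^4*s^2 - 168*g^4*s + 29*g^3*s^3 - 116*g^3*s^2 + 42*g^3*s - 168*g^3 - 12*g^2*s^4 + 48*g^2*s^3 + 29*g^2*s^2 - 76*g^2*s + 40*g^2 + g*s^5 - 4*g*s^4 - 12*g*s^3 + 20*g*s^2 - 28*g*s + s^4 + 4*s^2
(3) = o^4 + o^3 + 7*I*o^3 - 30*o^2 + 7*I*o^2 - 10*o - 140*I*o + 200
(4) = -10.7797*z^5 + 16.8009*z^4 - 15.6296*z^3 - 0.1839*z^2 + 5.9199*z - 5.1272
(5) = -4*x^5 - 2*x^4 - 12*x^3 + 4*x^2 - 10*x - 4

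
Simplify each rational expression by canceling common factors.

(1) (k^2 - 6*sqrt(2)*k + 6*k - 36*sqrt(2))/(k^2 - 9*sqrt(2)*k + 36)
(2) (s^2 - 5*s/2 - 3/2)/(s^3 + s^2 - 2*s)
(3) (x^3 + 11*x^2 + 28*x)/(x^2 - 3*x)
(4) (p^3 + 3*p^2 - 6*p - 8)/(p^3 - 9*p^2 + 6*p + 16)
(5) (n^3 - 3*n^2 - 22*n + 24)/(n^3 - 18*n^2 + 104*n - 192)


(1) = (k + 6)/(k - 3*sqrt(2))
(2) = (2*s^2 - 5*s - 3)/(2*s^3 + 2*s^2 - 4*s)
(3) = (x^2 + 11*x + 28)/(x - 3)
(4) = (p + 4)/(p - 8)
(5) = (n^2 + 3*n - 4)/(n^2 - 12*n + 32)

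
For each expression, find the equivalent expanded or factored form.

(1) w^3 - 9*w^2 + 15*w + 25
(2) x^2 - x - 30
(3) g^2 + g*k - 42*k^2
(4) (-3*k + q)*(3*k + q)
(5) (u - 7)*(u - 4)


(1) = (w - 5)^2*(w + 1)
(2) = (x - 6)*(x + 5)
(3) = (g - 6*k)*(g + 7*k)
(4) = -9*k^2 + q^2
(5) = u^2 - 11*u + 28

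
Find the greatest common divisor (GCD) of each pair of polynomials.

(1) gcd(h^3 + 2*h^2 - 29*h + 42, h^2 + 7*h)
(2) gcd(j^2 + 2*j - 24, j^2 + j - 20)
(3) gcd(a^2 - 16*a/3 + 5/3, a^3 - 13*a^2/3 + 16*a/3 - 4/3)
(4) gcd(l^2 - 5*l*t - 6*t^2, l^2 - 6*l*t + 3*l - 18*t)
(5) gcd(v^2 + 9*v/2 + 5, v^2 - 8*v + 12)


(1) = h + 7
(2) = j - 4
(3) = gcd((a - 5)*(a - 1/3), (a - 2)^2*(a - 1/3)) = a - 1/3
(4) = gcd((l - 6*t)*(l + t), (l + 3)*(l - 6*t)) = -l + 6*t
(5) = 1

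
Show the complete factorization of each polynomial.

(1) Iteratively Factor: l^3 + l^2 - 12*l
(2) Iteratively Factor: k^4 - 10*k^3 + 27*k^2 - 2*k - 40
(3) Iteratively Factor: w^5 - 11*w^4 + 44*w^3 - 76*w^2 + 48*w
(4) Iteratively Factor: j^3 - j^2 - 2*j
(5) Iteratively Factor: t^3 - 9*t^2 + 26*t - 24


(1) = (l - 3)*(l^2 + 4*l) = (l - 3)*(l + 4)*(l)
(2) = (k + 1)*(k^3 - 11*k^2 + 38*k - 40) = (k - 5)*(k + 1)*(k^2 - 6*k + 8) = (k - 5)*(k - 2)*(k + 1)*(k - 4)
(3) = (w - 2)*(w^4 - 9*w^3 + 26*w^2 - 24*w) = (w - 2)^2*(w^3 - 7*w^2 + 12*w) = (w - 4)*(w - 2)^2*(w^2 - 3*w) = w*(w - 4)*(w - 2)^2*(w - 3)
(4) = (j + 1)*(j^2 - 2*j) = (j - 2)*(j + 1)*(j)
(5) = (t - 2)*(t^2 - 7*t + 12) = (t - 3)*(t - 2)*(t - 4)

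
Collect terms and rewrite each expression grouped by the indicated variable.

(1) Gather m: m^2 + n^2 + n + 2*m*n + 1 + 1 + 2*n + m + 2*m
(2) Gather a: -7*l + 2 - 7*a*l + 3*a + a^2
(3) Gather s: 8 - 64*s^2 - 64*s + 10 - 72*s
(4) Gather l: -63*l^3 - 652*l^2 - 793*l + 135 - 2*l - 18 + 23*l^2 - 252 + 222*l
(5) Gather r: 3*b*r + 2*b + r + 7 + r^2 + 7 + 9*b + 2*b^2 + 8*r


(1) = m^2 + m*(2*n + 3) + n^2 + 3*n + 2
(2) = a^2 + a*(3 - 7*l) - 7*l + 2
(3) = -64*s^2 - 136*s + 18
(4) = -63*l^3 - 629*l^2 - 573*l - 135
(5) = 2*b^2 + 11*b + r^2 + r*(3*b + 9) + 14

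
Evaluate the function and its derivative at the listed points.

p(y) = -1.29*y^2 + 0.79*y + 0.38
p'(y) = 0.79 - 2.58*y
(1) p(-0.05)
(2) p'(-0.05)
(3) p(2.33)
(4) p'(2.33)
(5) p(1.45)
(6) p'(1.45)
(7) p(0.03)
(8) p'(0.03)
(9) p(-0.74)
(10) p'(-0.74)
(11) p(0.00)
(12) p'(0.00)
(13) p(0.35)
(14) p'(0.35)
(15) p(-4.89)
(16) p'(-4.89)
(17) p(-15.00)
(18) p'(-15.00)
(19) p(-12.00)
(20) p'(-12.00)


(1) = 0.34
(2) = 0.92
(3) = -4.78
(4) = -5.22
(5) = -1.19
(6) = -2.95
(7) = 0.40
(8) = 0.71
(9) = -0.91
(10) = 2.70
(11) = 0.38
(12) = 0.79
(13) = 0.50
(14) = -0.11
(15) = -34.33
(16) = 13.41
(17) = -301.72
(18) = 39.49
(19) = -194.86
(20) = 31.75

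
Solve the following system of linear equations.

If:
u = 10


Then:
u = 10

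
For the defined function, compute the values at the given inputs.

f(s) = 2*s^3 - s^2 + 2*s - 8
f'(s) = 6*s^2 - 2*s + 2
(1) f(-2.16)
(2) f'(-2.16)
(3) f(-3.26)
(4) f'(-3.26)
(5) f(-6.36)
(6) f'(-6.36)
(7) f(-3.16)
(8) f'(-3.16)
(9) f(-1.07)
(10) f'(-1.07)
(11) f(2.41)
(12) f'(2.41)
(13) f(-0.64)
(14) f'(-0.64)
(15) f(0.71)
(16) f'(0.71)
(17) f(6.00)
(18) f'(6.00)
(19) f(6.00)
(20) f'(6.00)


(1) = -37.14
(2) = 34.31
(3) = -94.44
(4) = 72.29
(5) = -575.69
(6) = 257.42
(7) = -87.41
(8) = 68.23
(9) = -13.73
(10) = 11.01
(11) = 19.01
(12) = 32.03
(13) = -10.21
(14) = 5.74
(15) = -6.37
(16) = 3.60
(17) = 400.00
(18) = 206.00
(19) = 400.00
(20) = 206.00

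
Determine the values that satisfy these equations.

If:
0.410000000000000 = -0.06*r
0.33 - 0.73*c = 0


Then:
c = 0.45
r = -6.83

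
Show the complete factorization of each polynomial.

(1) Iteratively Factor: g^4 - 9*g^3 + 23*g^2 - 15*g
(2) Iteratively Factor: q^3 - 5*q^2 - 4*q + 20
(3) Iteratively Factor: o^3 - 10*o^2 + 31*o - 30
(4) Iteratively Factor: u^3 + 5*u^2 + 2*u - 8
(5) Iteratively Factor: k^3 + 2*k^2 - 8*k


(1) = (g - 3)*(g^3 - 6*g^2 + 5*g) = (g - 3)*(g - 1)*(g^2 - 5*g) = (g - 5)*(g - 3)*(g - 1)*(g)
(2) = (q + 2)*(q^2 - 7*q + 10) = (q - 5)*(q + 2)*(q - 2)
(3) = (o - 3)*(o^2 - 7*o + 10) = (o - 5)*(o - 3)*(o - 2)
(4) = (u - 1)*(u^2 + 6*u + 8) = (u - 1)*(u + 4)*(u + 2)
(5) = (k)*(k^2 + 2*k - 8) = k*(k - 2)*(k + 4)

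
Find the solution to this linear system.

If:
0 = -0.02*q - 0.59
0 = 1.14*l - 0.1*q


Then:
l = -2.59
q = -29.50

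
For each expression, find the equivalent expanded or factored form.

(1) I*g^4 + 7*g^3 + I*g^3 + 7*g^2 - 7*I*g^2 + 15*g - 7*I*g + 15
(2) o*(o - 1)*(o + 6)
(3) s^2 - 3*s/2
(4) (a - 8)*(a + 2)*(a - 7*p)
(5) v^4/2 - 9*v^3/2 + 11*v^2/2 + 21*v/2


(1) = (g - 5*I)*(g - 3*I)*(g + I)*(I*g + I)
(2) = o^3 + 5*o^2 - 6*o
(3) = s*(s - 3/2)
(4) = a^3 - 7*a^2*p - 6*a^2 + 42*a*p - 16*a + 112*p
(5) = v*(v/2 + 1/2)*(v - 7)*(v - 3)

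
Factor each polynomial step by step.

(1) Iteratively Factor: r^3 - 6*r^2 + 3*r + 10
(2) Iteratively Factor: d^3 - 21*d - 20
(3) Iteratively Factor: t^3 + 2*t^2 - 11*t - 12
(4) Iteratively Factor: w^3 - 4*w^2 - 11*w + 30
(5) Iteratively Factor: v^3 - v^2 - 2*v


(1) = (r - 5)*(r^2 - r - 2) = (r - 5)*(r - 2)*(r + 1)
(2) = (d + 4)*(d^2 - 4*d - 5) = (d + 1)*(d + 4)*(d - 5)
(3) = (t + 1)*(t^2 + t - 12) = (t + 1)*(t + 4)*(t - 3)
(4) = (w - 2)*(w^2 - 2*w - 15) = (w - 5)*(w - 2)*(w + 3)
(5) = (v)*(v^2 - v - 2) = v*(v + 1)*(v - 2)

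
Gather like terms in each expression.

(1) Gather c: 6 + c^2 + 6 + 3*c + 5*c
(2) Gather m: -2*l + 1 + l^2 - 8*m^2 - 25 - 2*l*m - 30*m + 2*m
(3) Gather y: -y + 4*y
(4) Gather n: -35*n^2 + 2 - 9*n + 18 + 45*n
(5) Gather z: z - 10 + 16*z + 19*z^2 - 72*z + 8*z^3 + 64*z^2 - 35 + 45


(1) = c^2 + 8*c + 12
(2) = l^2 - 2*l - 8*m^2 + m*(-2*l - 28) - 24
(3) = 3*y
(4) = -35*n^2 + 36*n + 20
(5) = 8*z^3 + 83*z^2 - 55*z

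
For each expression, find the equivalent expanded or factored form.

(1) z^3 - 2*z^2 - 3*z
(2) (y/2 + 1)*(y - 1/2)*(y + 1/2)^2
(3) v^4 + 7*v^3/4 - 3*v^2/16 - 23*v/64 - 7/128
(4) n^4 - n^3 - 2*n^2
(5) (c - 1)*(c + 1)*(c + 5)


(1) = z*(z - 3)*(z + 1)
(2) = y^4/2 + 5*y^3/4 + 3*y^2/8 - 5*y/16 - 1/8
(3) = (v - 1/2)*(v + 1/4)^2*(v + 7/4)
(4) = n^2*(n - 2)*(n + 1)
(5) = c^3 + 5*c^2 - c - 5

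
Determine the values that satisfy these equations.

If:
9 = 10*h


Then:
h = 9/10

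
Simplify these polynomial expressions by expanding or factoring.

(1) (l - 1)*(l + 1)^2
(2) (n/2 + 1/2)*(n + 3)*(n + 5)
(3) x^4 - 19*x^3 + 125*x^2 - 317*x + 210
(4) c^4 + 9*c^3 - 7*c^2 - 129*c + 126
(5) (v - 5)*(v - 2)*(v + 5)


(1) = l^3 + l^2 - l - 1
(2) = n^3/2 + 9*n^2/2 + 23*n/2 + 15/2
(3) = (x - 7)*(x - 6)*(x - 5)*(x - 1)
(4) = (c - 3)*(c - 1)*(c + 6)*(c + 7)
(5) = v^3 - 2*v^2 - 25*v + 50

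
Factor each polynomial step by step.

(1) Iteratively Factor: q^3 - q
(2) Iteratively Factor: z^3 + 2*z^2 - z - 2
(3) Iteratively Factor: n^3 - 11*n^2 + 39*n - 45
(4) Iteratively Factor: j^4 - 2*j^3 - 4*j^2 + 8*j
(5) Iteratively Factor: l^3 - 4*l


(1) = (q)*(q^2 - 1) = q*(q - 1)*(q + 1)
(2) = (z + 1)*(z^2 + z - 2) = (z + 1)*(z + 2)*(z - 1)
(3) = (n - 5)*(n^2 - 6*n + 9) = (n - 5)*(n - 3)*(n - 3)
(4) = (j)*(j^3 - 2*j^2 - 4*j + 8) = j*(j + 2)*(j^2 - 4*j + 4) = j*(j - 2)*(j + 2)*(j - 2)
(5) = (l + 2)*(l^2 - 2*l) = (l - 2)*(l + 2)*(l)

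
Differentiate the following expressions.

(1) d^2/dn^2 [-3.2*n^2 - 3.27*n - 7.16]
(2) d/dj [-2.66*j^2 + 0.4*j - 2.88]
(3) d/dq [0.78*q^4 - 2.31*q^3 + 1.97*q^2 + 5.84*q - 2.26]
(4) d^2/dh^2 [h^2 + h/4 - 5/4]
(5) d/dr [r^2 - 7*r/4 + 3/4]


(1) = -6.40000000000000
(2) = 0.4 - 5.32*j
(3) = 3.12*q^3 - 6.93*q^2 + 3.94*q + 5.84
(4) = 2
(5) = 2*r - 7/4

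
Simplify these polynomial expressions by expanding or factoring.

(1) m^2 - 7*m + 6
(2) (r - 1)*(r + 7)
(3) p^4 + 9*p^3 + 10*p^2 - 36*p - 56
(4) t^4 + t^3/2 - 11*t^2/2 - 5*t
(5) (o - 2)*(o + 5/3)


(1) = (m - 6)*(m - 1)
(2) = r^2 + 6*r - 7
(3) = (p - 2)*(p + 2)^2*(p + 7)
(4) = t*(t - 5/2)*(t + 1)*(t + 2)
(5) = o^2 - o/3 - 10/3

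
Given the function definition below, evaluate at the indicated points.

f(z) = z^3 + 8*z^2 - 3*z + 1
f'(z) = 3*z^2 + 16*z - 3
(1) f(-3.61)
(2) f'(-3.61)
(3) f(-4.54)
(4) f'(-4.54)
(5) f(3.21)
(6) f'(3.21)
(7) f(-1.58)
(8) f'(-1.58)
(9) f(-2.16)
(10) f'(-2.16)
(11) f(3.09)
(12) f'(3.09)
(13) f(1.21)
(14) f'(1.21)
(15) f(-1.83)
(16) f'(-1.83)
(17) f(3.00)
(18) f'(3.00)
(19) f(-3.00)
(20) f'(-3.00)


(1) = 69.04
(2) = -21.66
(3) = 85.94
(4) = -13.81
(5) = 106.88
(6) = 79.27
(7) = 21.77
(8) = -20.79
(9) = 34.73
(10) = -23.56
(11) = 97.62
(12) = 75.08
(13) = 10.85
(14) = 20.75
(15) = 27.15
(16) = -22.23
(17) = 91.00
(18) = 72.00
(19) = 55.00
(20) = -24.00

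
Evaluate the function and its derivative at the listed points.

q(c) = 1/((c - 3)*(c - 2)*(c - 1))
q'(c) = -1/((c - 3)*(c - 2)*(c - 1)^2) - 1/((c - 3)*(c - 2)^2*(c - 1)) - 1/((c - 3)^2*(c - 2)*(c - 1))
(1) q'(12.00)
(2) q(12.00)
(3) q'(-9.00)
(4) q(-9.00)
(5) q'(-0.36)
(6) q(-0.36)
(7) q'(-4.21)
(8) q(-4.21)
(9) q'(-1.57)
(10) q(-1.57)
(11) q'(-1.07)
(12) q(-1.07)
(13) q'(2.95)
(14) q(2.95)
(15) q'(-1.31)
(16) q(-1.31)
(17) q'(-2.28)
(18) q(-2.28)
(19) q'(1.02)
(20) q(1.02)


(1) = -0.00
(2) = 0.00
(3) = -0.00
(4) = -0.00
(5) = -0.14
(6) = -0.09
(7) = -0.00
(8) = -0.00
(9) = -0.02
(10) = -0.02
(11) = -0.04
(12) = -0.04
(13) = -199.02
(14) = -10.80
(15) = -0.03
(16) = -0.03
(17) = -0.01
(18) = -0.01
(19) = -1249.09
(20) = 25.77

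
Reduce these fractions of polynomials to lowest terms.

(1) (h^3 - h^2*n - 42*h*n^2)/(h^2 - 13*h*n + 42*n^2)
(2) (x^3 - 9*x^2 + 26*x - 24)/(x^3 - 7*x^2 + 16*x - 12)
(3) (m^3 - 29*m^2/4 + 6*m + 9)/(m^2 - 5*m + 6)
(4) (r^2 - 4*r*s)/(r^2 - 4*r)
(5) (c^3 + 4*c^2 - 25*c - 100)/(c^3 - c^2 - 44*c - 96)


(1) = (h^2 + 6*h*n)/(h - 6*n)
(2) = (x - 4)/(x - 2)
(3) = (4*m^2 - 21*m - 18)/(4*m - 12)
(4) = (r - 4*s)/(r - 4)
(5) = (c^2 - 25)/(c^2 - 5*c - 24)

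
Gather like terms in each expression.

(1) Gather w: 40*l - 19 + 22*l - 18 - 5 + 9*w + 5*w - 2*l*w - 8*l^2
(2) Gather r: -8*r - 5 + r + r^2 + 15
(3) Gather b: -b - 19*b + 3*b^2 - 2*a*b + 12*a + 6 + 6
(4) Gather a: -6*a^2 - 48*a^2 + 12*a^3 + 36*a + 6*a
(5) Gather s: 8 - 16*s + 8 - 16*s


(1) = -8*l^2 + 62*l + w*(14 - 2*l) - 42
(2) = r^2 - 7*r + 10
(3) = 12*a + 3*b^2 + b*(-2*a - 20) + 12
(4) = 12*a^3 - 54*a^2 + 42*a
(5) = 16 - 32*s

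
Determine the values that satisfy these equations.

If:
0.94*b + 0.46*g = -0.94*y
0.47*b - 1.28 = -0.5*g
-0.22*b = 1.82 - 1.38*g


Then:
b = 1.13
g = 1.50
y = -1.86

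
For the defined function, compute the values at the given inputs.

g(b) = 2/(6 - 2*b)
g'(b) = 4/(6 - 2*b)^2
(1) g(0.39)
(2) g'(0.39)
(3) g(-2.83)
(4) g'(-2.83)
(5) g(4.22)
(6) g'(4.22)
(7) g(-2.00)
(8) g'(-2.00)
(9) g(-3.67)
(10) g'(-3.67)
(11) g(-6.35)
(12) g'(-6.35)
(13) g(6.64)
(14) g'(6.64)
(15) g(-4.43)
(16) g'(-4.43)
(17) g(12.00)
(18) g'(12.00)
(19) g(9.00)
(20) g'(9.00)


(1) = 0.38
(2) = 0.15
(3) = 0.17
(4) = 0.03
(5) = -0.82
(6) = 0.67
(7) = 0.20
(8) = 0.04
(9) = 0.15
(10) = 0.02
(11) = 0.11
(12) = 0.01
(13) = -0.27
(14) = 0.08
(15) = 0.13
(16) = 0.02
(17) = -0.11
(18) = 0.01
(19) = -0.17
(20) = 0.03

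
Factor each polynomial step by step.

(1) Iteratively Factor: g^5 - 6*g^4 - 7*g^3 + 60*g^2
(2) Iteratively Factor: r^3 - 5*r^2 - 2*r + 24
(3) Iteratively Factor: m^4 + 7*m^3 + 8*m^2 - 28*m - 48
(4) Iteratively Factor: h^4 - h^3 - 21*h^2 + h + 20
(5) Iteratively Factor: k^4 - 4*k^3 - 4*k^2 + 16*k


(1) = (g - 4)*(g^4 - 2*g^3 - 15*g^2) = (g - 4)*(g + 3)*(g^3 - 5*g^2) = g*(g - 4)*(g + 3)*(g^2 - 5*g) = g*(g - 5)*(g - 4)*(g + 3)*(g)
(2) = (r - 4)*(r^2 - r - 6) = (r - 4)*(r + 2)*(r - 3)
(3) = (m + 3)*(m^3 + 4*m^2 - 4*m - 16) = (m + 3)*(m + 4)*(m^2 - 4) = (m - 2)*(m + 3)*(m + 4)*(m + 2)
(4) = (h + 4)*(h^3 - 5*h^2 - h + 5) = (h + 1)*(h + 4)*(h^2 - 6*h + 5) = (h - 5)*(h + 1)*(h + 4)*(h - 1)
(5) = (k - 4)*(k^3 - 4*k) = (k - 4)*(k + 2)*(k^2 - 2*k) = k*(k - 4)*(k + 2)*(k - 2)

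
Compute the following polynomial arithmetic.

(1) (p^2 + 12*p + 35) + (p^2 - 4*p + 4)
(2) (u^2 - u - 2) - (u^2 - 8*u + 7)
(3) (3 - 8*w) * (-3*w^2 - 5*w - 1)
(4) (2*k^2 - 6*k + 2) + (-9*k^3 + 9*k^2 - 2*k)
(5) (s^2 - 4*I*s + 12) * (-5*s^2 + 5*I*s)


(1) = 2*p^2 + 8*p + 39
(2) = 7*u - 9
(3) = 24*w^3 + 31*w^2 - 7*w - 3
(4) = -9*k^3 + 11*k^2 - 8*k + 2
(5) = -5*s^4 + 25*I*s^3 - 40*s^2 + 60*I*s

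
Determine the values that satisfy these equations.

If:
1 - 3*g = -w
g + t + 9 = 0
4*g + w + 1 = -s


Then:
g = w/3 + 1/3
s = -7*w/3 - 7/3
t = -w/3 - 28/3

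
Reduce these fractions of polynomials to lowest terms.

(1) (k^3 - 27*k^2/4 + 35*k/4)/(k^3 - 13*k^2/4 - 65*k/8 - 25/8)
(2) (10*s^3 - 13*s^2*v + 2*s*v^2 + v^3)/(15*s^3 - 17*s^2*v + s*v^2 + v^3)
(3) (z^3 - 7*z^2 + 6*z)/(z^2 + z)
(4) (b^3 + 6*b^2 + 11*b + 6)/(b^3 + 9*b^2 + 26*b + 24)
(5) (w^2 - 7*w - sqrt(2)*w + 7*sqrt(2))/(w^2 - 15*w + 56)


(1) = (8*k^2 - 14*k)/(8*k^2 + 14*k + 5)
(2) = (2*s - v)/(3*s - v)
(3) = (z^2 - 7*z + 6)/(z + 1)
(4) = (b + 1)/(b + 4)
(5) = (w - sqrt(2))/(w - 8)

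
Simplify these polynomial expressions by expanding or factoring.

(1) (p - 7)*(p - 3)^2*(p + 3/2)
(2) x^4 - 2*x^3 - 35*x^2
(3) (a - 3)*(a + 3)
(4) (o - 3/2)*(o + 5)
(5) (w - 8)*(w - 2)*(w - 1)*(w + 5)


(1) = p^4 - 23*p^3/2 + 63*p^2/2 + 27*p/2 - 189/2
(2) = x^2*(x - 7)*(x + 5)
(3) = a^2 - 9
(4) = o^2 + 7*o/2 - 15/2
(5) = w^4 - 6*w^3 - 29*w^2 + 114*w - 80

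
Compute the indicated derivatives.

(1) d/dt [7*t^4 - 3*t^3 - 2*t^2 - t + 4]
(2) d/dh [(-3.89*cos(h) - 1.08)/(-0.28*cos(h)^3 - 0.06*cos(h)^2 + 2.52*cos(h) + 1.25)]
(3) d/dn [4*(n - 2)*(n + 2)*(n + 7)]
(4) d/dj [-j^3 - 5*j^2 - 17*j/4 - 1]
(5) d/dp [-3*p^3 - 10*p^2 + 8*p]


(1) = 28*t^3 - 9*t^2 - 4*t - 1
(2) = (2.1784*cos(h)^3 + 1.1406*cos(h)^2 + 0.1296*cos(h) + 2.1409)*sin(h)/(0.0784*cos(h)^6 + 0.0336*cos(h)^5 - 1.4076*cos(h)^4 - 1.0024*cos(h)^3 + 6.2004*cos(h)^2 + 6.3*cos(h) + 1.5625)
(3) = 12*n^2 + 56*n - 16
(4) = -3*j^2 - 10*j - 17/4
(5) = -9*p^2 - 20*p + 8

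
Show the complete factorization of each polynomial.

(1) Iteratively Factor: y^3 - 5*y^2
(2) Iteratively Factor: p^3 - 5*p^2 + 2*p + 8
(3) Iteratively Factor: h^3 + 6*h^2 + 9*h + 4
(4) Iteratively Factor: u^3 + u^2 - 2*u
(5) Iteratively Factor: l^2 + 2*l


(1) = (y)*(y^2 - 5*y) = y*(y - 5)*(y)
(2) = (p - 2)*(p^2 - 3*p - 4) = (p - 4)*(p - 2)*(p + 1)
(3) = (h + 1)*(h^2 + 5*h + 4) = (h + 1)*(h + 4)*(h + 1)
(4) = (u + 2)*(u^2 - u) = (u - 1)*(u + 2)*(u)
(5) = (l + 2)*(l)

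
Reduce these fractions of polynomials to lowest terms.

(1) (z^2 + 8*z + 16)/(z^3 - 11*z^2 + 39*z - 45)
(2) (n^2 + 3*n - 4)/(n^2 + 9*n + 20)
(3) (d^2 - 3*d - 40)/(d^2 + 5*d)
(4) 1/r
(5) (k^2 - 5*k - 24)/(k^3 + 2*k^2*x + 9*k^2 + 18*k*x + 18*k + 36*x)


(1) = (z^2 + 8*z + 16)/(z^3 - 11*z^2 + 39*z - 45)
(2) = (n - 1)/(n + 5)
(3) = (d - 8)/d
(4) = 1/r
(5) = (k - 8)/(k^2 + 2*k*x + 6*k + 12*x)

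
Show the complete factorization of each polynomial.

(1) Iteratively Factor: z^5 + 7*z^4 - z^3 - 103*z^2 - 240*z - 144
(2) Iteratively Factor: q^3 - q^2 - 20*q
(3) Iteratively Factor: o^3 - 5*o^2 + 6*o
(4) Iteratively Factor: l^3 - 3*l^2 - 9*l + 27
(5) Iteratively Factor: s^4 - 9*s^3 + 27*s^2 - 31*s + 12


(1) = (z + 3)*(z^4 + 4*z^3 - 13*z^2 - 64*z - 48) = (z - 4)*(z + 3)*(z^3 + 8*z^2 + 19*z + 12) = (z - 4)*(z + 3)^2*(z^2 + 5*z + 4) = (z - 4)*(z + 3)^2*(z + 4)*(z + 1)
(2) = (q)*(q^2 - q - 20) = q*(q + 4)*(q - 5)
(3) = (o)*(o^2 - 5*o + 6) = o*(o - 2)*(o - 3)
(4) = (l - 3)*(l^2 - 9) = (l - 3)^2*(l + 3)
(5) = (s - 1)*(s^3 - 8*s^2 + 19*s - 12) = (s - 3)*(s - 1)*(s^2 - 5*s + 4) = (s - 3)*(s - 1)^2*(s - 4)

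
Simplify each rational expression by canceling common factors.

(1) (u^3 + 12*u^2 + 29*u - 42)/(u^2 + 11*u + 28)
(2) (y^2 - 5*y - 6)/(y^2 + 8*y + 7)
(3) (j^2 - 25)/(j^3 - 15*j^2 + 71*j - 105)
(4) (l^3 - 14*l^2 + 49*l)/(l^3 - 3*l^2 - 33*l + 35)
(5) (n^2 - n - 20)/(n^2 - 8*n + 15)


(1) = (u^2 + 5*u - 6)/(u + 4)
(2) = (y - 6)/(y + 7)
(3) = (j + 5)/(j^2 - 10*j + 21)
(4) = (l^2 - 7*l)/(l^2 + 4*l - 5)
(5) = (n + 4)/(n - 3)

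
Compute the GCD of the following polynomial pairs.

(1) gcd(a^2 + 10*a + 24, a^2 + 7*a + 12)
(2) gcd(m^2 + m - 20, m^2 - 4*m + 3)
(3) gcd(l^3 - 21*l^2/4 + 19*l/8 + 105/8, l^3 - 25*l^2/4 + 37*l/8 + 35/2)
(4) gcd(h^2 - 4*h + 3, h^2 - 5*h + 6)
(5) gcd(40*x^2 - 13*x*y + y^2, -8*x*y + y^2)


(1) = a + 4
(2) = 1
(3) = gcd((l - 7/2)*(l - 3)*(l + 5/4), (l - 4)*(l - 7/2)*(l + 5/4)) = l^2 - 9*l/4 - 35/8
(4) = gcd((h - 3)*(h - 1), (h - 3)*(h - 2)) = h - 3
(5) = 8*x - y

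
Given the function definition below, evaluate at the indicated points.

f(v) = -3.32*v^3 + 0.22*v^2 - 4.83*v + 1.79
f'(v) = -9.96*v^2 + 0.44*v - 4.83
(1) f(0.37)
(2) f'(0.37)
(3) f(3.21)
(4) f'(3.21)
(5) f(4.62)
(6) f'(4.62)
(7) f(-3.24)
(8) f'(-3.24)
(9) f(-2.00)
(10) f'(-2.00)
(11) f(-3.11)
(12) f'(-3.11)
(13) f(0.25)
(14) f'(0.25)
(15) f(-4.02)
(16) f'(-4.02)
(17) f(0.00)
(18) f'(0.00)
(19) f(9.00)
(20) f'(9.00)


(1) = -0.14
(2) = -6.03
(3) = -121.26
(4) = -106.05
(5) = -343.22
(6) = -215.39
(7) = 132.67
(8) = -110.81
(9) = 38.89
(10) = -45.55
(11) = 118.81
(12) = -102.53
(13) = 0.54
(14) = -5.34
(15) = 240.45
(16) = -167.56
(17) = 1.79
(18) = -4.83
(19) = -2444.14
(20) = -807.63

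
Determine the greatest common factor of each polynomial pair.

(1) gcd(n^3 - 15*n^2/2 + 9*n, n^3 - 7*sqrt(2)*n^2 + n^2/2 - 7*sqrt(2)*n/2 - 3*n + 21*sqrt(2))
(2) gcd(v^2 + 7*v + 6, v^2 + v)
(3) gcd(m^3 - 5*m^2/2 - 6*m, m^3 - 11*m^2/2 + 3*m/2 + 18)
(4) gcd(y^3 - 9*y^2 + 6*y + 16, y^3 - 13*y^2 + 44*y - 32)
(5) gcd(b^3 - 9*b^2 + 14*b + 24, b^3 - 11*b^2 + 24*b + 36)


(1) = n - 3/2
(2) = v + 1
(3) = m^2 - 5*m/2 - 6
(4) = gcd((y - 8)*(y - 2)*(y + 1), (y - 8)*(y - 4)*(y - 1)) = y - 8
(5) = b^2 - 5*b - 6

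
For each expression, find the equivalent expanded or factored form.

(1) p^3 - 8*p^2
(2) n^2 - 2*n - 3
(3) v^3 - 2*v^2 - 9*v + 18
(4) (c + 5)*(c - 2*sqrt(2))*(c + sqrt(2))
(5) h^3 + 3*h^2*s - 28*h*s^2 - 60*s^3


(1) = p^2*(p - 8)
(2) = (n - 3)*(n + 1)
(3) = (v - 3)*(v - 2)*(v + 3)
(4) = c^3 - sqrt(2)*c^2 + 5*c^2 - 5*sqrt(2)*c - 4*c - 20
(5) = (h - 5*s)*(h + 2*s)*(h + 6*s)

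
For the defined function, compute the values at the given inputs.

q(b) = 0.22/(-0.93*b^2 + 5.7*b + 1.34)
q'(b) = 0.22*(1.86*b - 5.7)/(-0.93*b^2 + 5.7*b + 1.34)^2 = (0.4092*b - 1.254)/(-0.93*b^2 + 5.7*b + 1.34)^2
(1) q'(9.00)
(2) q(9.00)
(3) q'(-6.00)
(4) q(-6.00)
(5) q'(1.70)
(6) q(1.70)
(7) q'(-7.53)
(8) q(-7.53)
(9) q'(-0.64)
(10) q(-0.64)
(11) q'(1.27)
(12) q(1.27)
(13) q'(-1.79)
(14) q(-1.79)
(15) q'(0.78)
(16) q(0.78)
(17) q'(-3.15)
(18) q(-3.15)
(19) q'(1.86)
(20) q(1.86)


(1) = 0.00
(2) = -0.01
(3) = -0.00
(4) = -0.00
(5) = -0.01
(6) = 0.03
(7) = -0.00
(8) = -0.00
(9) = -0.21
(10) = -0.08
(11) = -0.01
(12) = 0.03
(13) = -0.01
(14) = -0.02
(15) = -0.03
(16) = 0.04
(17) = -0.00
(18) = -0.01
(19) = -0.01
(20) = 0.03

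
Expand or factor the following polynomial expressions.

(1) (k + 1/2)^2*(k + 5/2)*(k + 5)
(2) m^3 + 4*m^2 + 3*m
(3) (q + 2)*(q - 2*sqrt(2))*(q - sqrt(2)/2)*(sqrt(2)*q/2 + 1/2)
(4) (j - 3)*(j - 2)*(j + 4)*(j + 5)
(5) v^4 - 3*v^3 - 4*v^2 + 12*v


(1) = k^4 + 17*k^3/2 + 81*k^2/4 + 115*k/8 + 25/8
(2) = m*(m + 1)*(m + 3)
(3) = sqrt(2)*q^4/2 - 2*q^3 + sqrt(2)*q^3 - 4*q^2 - sqrt(2)*q^2/4 - sqrt(2)*q/2 + q + 2
(4) = j^4 + 4*j^3 - 19*j^2 - 46*j + 120
(5) = v*(v - 3)*(v - 2)*(v + 2)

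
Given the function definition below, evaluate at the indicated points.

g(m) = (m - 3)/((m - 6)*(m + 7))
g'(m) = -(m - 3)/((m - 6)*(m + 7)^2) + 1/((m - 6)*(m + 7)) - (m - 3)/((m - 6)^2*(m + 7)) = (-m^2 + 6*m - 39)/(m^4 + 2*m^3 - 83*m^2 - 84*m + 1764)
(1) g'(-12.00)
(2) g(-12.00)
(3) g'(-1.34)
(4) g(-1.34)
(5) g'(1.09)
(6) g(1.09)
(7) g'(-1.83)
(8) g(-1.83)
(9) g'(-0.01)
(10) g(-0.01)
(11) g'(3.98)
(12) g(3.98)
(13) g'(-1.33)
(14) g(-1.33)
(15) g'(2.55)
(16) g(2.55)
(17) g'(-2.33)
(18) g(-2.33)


(1) = -0.03
(2) = -0.17
(3) = -0.03
(4) = 0.10
(5) = -0.02
(6) = 0.05
(7) = -0.03
(8) = 0.12
(9) = -0.02
(10) = 0.07
(11) = -0.06
(12) = -0.04
(13) = -0.03
(14) = 0.10
(15) = -0.03
(16) = 0.01
(17) = -0.04
(18) = 0.14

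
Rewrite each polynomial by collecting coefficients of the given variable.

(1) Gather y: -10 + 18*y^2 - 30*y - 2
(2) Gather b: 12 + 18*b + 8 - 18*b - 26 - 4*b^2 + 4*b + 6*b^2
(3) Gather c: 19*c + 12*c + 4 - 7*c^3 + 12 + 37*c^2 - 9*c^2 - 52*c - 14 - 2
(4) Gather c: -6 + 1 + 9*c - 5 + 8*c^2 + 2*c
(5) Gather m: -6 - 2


(1) = 18*y^2 - 30*y - 12
(2) = 2*b^2 + 4*b - 6
(3) = -7*c^3 + 28*c^2 - 21*c
(4) = 8*c^2 + 11*c - 10
(5) = -8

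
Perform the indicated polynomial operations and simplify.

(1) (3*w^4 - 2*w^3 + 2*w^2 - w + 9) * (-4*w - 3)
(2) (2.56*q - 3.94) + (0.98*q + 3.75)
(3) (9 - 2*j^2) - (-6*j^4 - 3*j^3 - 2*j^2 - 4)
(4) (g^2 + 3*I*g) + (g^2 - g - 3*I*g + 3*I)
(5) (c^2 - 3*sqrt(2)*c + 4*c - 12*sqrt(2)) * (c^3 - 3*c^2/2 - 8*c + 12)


(1) = -12*w^5 - w^4 - 2*w^3 - 2*w^2 - 33*w - 27
(2) = 3.54*q - 0.19
(3) = 6*j^4 + 3*j^3 + 13
(4) = 2*g^2 - g + 3*I
(5) = c^5 - 3*sqrt(2)*c^4 + 5*c^4/2 - 14*c^3 - 15*sqrt(2)*c^3/2 - 20*c^2 + 42*sqrt(2)*c^2 + 48*c + 60*sqrt(2)*c - 144*sqrt(2)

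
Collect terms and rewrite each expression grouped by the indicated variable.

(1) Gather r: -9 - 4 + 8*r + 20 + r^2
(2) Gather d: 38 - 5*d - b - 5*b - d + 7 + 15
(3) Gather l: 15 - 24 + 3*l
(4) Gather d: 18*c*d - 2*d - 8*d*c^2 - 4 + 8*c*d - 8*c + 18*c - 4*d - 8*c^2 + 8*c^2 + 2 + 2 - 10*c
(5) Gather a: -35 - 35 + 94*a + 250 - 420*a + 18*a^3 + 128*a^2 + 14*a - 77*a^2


(1) = r^2 + 8*r + 7
(2) = -6*b - 6*d + 60
(3) = 3*l - 9
(4) = d*(-8*c^2 + 26*c - 6)
(5) = 18*a^3 + 51*a^2 - 312*a + 180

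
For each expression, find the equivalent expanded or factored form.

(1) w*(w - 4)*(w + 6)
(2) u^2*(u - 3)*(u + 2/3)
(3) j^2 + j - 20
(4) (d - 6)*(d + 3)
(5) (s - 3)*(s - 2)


(1) = w^3 + 2*w^2 - 24*w
(2) = u^4 - 7*u^3/3 - 2*u^2
(3) = (j - 4)*(j + 5)
(4) = d^2 - 3*d - 18
(5) = s^2 - 5*s + 6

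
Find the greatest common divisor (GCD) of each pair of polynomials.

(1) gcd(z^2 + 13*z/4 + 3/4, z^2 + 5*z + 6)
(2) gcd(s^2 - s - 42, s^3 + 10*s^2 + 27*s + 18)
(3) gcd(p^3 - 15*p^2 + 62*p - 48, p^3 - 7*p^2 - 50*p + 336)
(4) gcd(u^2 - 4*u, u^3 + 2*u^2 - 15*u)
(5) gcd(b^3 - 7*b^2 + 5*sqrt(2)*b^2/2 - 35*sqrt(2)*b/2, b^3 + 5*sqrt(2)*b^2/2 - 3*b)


(1) = gcd((z + 1/4)*(z + 3), (z + 2)*(z + 3)) = z + 3
(2) = s + 6
(3) = p^2 - 14*p + 48
(4) = u
(5) = gcd(b*(b - 7)*(b + 5*sqrt(2)/2), b*(b - sqrt(2)/2)*(b + 3*sqrt(2))) = b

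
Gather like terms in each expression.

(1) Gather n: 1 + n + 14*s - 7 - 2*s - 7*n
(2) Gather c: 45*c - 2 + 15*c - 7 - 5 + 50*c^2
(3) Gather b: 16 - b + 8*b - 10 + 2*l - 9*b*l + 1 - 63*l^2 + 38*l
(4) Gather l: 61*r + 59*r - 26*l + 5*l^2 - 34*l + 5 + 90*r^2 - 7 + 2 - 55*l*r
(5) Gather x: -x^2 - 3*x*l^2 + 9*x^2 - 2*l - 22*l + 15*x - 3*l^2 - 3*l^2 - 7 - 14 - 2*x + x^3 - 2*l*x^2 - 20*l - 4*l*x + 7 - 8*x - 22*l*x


(1) = -6*n + 12*s - 6
(2) = 50*c^2 + 60*c - 14
(3) = b*(7 - 9*l) - 63*l^2 + 40*l + 7
(4) = 5*l^2 + l*(-55*r - 60) + 90*r^2 + 120*r
(5) = -6*l^2 - 44*l + x^3 + x^2*(8 - 2*l) + x*(-3*l^2 - 26*l + 5) - 14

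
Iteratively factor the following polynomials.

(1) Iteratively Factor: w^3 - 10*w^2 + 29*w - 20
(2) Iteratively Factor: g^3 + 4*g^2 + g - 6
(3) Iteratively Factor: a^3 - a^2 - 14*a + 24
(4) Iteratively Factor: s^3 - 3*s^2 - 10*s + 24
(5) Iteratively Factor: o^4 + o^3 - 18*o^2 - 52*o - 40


(1) = (w - 4)*(w^2 - 6*w + 5) = (w - 4)*(w - 1)*(w - 5)
(2) = (g + 3)*(g^2 + g - 2) = (g - 1)*(g + 3)*(g + 2)
(3) = (a - 2)*(a^2 + a - 12) = (a - 3)*(a - 2)*(a + 4)
(4) = (s - 2)*(s^2 - s - 12) = (s - 4)*(s - 2)*(s + 3)
(5) = (o + 2)*(o^3 - o^2 - 16*o - 20) = (o + 2)^2*(o^2 - 3*o - 10) = (o + 2)^3*(o - 5)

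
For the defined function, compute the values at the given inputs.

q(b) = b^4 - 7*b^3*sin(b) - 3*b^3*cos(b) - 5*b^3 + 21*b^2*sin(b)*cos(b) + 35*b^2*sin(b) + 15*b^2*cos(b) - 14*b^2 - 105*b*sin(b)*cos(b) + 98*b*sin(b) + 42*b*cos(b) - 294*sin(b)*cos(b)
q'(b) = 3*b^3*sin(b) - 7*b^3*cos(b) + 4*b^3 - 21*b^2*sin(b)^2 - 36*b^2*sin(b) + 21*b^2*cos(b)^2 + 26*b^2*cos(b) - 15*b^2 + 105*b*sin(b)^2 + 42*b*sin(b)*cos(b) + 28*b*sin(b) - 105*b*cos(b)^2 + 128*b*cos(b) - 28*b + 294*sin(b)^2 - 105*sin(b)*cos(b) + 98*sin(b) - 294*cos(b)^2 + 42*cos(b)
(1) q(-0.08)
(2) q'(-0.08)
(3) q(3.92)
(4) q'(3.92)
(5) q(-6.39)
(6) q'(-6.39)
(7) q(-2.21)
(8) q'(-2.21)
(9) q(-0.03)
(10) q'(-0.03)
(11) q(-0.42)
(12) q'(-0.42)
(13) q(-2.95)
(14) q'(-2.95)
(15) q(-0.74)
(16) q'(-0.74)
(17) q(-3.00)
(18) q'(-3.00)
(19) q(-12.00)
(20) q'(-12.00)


(1) = 20.01
(2) = -246.85
(3) = -975.60
(4) = -330.61
(5) = 3109.46
(6) = 2117.60
(7) = -2.77
(8) = 0.01
(9) = 7.55
(10) = -251.04
(11) = 90.16
(12) = -148.41
(13) = 0.07
(14) = -7.00
(15) = 114.71
(16) = -4.24
(17) = 0.60
(18) = -14.65
(19) = 43502.29
(20) = -904.24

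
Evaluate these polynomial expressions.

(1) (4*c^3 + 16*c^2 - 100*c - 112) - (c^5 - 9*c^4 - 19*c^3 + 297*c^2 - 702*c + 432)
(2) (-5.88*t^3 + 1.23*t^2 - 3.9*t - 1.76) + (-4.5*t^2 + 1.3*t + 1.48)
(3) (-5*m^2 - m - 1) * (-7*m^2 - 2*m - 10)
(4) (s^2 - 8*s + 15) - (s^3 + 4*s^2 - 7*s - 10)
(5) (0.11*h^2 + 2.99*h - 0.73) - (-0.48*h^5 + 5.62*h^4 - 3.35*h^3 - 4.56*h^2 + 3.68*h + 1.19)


(1) = -c^5 + 9*c^4 + 23*c^3 - 281*c^2 + 602*c - 544
(2) = -5.88*t^3 - 3.27*t^2 - 2.6*t - 0.28
(3) = 35*m^4 + 17*m^3 + 59*m^2 + 12*m + 10
(4) = -s^3 - 3*s^2 - s + 25
(5) = 0.48*h^5 - 5.62*h^4 + 3.35*h^3 + 4.67*h^2 - 0.69*h - 1.92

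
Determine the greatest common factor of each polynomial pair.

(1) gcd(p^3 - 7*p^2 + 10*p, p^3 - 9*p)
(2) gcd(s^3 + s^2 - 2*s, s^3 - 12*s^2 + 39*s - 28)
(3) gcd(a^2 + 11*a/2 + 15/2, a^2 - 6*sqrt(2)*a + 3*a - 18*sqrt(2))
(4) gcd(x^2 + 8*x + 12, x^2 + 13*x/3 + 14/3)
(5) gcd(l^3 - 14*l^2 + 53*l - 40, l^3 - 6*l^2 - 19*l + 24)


(1) = gcd(p*(p - 5)*(p - 2), p*(p - 3)*(p + 3)) = p
(2) = gcd(s*(s - 1)*(s + 2), (s - 7)*(s - 4)*(s - 1)) = s - 1
(3) = a + 3
(4) = gcd((x + 2)*(x + 6), (x + 2)*(x + 7/3)) = x + 2
(5) = l^2 - 9*l + 8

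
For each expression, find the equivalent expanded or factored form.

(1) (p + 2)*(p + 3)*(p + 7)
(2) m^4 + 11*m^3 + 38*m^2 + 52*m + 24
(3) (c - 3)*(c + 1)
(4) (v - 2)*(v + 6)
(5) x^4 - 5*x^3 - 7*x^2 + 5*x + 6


(1) = p^3 + 12*p^2 + 41*p + 42
(2) = (m + 1)*(m + 2)^2*(m + 6)
(3) = c^2 - 2*c - 3
(4) = v^2 + 4*v - 12
(5) = (x - 6)*(x - 1)*(x + 1)^2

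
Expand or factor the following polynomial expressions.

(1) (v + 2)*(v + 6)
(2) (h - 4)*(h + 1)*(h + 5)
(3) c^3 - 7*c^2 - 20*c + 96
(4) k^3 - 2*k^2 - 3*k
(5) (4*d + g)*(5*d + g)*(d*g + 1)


(1) = v^2 + 8*v + 12
(2) = h^3 + 2*h^2 - 19*h - 20
(3) = (c - 8)*(c - 3)*(c + 4)
(4) = k*(k - 3)*(k + 1)
(5) = 20*d^3*g + 9*d^2*g^2 + 20*d^2 + d*g^3 + 9*d*g + g^2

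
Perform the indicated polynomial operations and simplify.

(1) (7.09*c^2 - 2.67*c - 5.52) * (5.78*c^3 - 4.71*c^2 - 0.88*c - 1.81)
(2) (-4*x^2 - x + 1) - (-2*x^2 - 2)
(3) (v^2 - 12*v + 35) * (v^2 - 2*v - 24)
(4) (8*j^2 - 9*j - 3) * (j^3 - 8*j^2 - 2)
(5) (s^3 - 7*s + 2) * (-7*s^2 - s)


(1) = 40.9802*c^5 - 48.8265*c^4 - 25.5691*c^3 + 15.5159*c^2 + 9.6903*c + 9.9912
(2) = -2*x^2 - x + 3
(3) = v^4 - 14*v^3 + 35*v^2 + 218*v - 840
(4) = 8*j^5 - 73*j^4 + 69*j^3 + 8*j^2 + 18*j + 6
(5) = -7*s^5 - s^4 + 49*s^3 - 7*s^2 - 2*s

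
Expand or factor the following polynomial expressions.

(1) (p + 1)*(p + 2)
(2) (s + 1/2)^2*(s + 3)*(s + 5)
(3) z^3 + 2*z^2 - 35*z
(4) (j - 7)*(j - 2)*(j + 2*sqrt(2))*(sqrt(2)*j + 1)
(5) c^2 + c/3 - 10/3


(1) = p^2 + 3*p + 2
(2) = s^4 + 9*s^3 + 93*s^2/4 + 17*s + 15/4
(3) = z*(z - 5)*(z + 7)
(4) = sqrt(2)*j^4 - 9*sqrt(2)*j^3 + 5*j^3 - 45*j^2 + 16*sqrt(2)*j^2 - 18*sqrt(2)*j + 70*j + 28*sqrt(2)
(5) = (c - 5/3)*(c + 2)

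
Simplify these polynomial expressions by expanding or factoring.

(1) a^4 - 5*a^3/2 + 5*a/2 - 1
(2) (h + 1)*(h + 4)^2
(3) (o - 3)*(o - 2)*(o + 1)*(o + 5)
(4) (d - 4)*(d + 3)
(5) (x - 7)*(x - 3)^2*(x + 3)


(1) = (a - 2)*(a - 1)*(a - 1/2)*(a + 1)
(2) = h^3 + 9*h^2 + 24*h + 16
(3) = o^4 + o^3 - 19*o^2 + 11*o + 30
(4) = d^2 - d - 12
(5) = x^4 - 10*x^3 + 12*x^2 + 90*x - 189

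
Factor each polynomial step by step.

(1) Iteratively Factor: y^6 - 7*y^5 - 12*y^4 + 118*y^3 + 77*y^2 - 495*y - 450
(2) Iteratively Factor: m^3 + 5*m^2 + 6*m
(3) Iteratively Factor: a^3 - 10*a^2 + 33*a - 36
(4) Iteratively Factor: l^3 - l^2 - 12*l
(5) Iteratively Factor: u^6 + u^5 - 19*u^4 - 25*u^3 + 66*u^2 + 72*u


(1) = (y + 1)*(y^5 - 8*y^4 - 4*y^3 + 122*y^2 - 45*y - 450) = (y - 5)*(y + 1)*(y^4 - 3*y^3 - 19*y^2 + 27*y + 90) = (y - 5)*(y + 1)*(y + 3)*(y^3 - 6*y^2 - y + 30) = (y - 5)^2*(y + 1)*(y + 3)*(y^2 - y - 6) = (y - 5)^2*(y - 3)*(y + 1)*(y + 3)*(y + 2)
(2) = (m + 3)*(m^2 + 2*m) = m*(m + 3)*(m + 2)
(3) = (a - 3)*(a^2 - 7*a + 12) = (a - 3)^2*(a - 4)
(4) = (l + 3)*(l^2 - 4*l) = l*(l + 3)*(l - 4)
(5) = (u - 2)*(u^5 + 3*u^4 - 13*u^3 - 51*u^2 - 36*u) = (u - 2)*(u + 3)*(u^4 - 13*u^2 - 12*u) = u*(u - 2)*(u + 3)*(u^3 - 13*u - 12) = u*(u - 4)*(u - 2)*(u + 3)*(u^2 + 4*u + 3) = u*(u - 4)*(u - 2)*(u + 1)*(u + 3)*(u + 3)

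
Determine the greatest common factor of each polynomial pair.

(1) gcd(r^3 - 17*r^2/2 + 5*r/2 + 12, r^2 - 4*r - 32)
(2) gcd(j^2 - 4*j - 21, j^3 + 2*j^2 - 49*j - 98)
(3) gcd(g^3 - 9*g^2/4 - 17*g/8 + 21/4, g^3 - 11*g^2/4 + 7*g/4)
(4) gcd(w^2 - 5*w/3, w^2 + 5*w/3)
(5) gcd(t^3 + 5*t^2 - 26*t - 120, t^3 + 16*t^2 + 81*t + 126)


(1) = r - 8
(2) = j - 7
(3) = g - 7/4
(4) = w
(5) = t + 6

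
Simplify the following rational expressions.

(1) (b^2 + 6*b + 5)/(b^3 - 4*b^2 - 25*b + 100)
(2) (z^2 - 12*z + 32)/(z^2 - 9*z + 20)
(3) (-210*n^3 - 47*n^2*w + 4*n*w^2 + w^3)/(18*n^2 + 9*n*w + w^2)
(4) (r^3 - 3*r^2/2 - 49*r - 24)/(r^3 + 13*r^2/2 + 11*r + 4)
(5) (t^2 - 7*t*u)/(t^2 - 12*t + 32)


(1) = (b + 1)/(b^2 - 9*b + 20)
(2) = (z - 8)/(z - 5)
(3) = (-35*n^2 - 2*n*w + w^2)/(3*n + w)
(4) = (r^2 - 2*r - 48)/(r^2 + 6*r + 8)
(5) = (t^2 - 7*t*u)/(t^2 - 12*t + 32)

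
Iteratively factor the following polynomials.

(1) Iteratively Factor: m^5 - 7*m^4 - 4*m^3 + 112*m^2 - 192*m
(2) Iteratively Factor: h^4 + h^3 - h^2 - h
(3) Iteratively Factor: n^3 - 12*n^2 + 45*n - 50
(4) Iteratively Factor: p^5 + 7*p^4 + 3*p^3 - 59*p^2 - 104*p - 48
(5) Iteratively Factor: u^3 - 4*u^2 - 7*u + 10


(1) = (m - 4)*(m^4 - 3*m^3 - 16*m^2 + 48*m) = (m - 4)*(m + 4)*(m^3 - 7*m^2 + 12*m) = (m - 4)*(m - 3)*(m + 4)*(m^2 - 4*m) = m*(m - 4)*(m - 3)*(m + 4)*(m - 4)
(2) = (h)*(h^3 + h^2 - h - 1) = h*(h + 1)*(h^2 - 1) = h*(h - 1)*(h + 1)*(h + 1)
(3) = (n - 2)*(n^2 - 10*n + 25) = (n - 5)*(n - 2)*(n - 5)
(4) = (p + 4)*(p^4 + 3*p^3 - 9*p^2 - 23*p - 12) = (p + 4)^2*(p^3 - p^2 - 5*p - 3) = (p + 1)*(p + 4)^2*(p^2 - 2*p - 3) = (p + 1)^2*(p + 4)^2*(p - 3)
(5) = (u + 2)*(u^2 - 6*u + 5) = (u - 1)*(u + 2)*(u - 5)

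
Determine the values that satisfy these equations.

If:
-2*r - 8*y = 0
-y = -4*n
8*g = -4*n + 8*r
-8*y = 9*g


Then:
g = 0
n = 0
r = 0
y = 0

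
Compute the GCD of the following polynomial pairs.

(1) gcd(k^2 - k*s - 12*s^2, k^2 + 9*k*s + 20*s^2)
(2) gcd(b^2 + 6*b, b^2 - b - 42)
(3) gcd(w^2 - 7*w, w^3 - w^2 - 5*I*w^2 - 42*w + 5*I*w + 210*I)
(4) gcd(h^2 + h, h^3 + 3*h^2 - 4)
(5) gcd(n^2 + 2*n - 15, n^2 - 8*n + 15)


(1) = gcd((k - 4*s)*(k + 3*s), (k + 4*s)*(k + 5*s)) = 1
(2) = b + 6
(3) = gcd(w*(w - 7), (w - 7)*(w + 6)*(w - 5*I)) = w - 7
(4) = gcd(h*(h + 1), (h - 1)*(h + 2)^2) = 1
(5) = gcd((n - 3)*(n + 5), (n - 5)*(n - 3)) = n - 3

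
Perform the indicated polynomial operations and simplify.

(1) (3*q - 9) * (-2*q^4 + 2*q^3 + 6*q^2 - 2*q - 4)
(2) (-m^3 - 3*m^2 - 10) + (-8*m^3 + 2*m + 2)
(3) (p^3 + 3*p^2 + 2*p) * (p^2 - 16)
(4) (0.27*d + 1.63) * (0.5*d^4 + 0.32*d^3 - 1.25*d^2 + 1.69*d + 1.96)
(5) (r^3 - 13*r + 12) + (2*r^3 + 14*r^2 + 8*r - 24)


(1) = -6*q^5 + 24*q^4 - 60*q^2 + 6*q + 36
(2) = -9*m^3 - 3*m^2 + 2*m - 8
(3) = p^5 + 3*p^4 - 14*p^3 - 48*p^2 - 32*p
(4) = 0.135*d^5 + 0.9014*d^4 + 0.1841*d^3 - 1.5812*d^2 + 3.2839*d + 3.1948
(5) = 3*r^3 + 14*r^2 - 5*r - 12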